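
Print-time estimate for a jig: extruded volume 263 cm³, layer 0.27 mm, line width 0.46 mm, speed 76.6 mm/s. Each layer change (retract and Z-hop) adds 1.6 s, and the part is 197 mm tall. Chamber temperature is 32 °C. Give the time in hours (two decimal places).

8.00 hours

Line area = 0.27 × 0.46, so 0.1242 mm².
Toolpath length = 263 cm³ / 0.1242 mm² = 263000 / 0.1242 = 2117552.3 mm.
Print-move time = 2117552.3 / 76.6, so 27644.3 s.
Layers = ⌈197/0.27⌉ = 730.
Z-hop total: 730 × 1.6 → 1168 s.
Total = 27644.3 + 1168 = 28812.3 s = 8.00 hours.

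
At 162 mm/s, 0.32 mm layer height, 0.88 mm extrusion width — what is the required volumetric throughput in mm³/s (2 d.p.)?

45.62

A = 0.32 × 0.88, so 0.2816 mm².
Q = v·A = 162 × 0.2816 = 45.62 mm³/s.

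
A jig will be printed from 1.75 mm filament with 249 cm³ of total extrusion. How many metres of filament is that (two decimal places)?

Cross-section of 1.75 mm filament: π·(1.75/2)² = 2.4053 mm².
Length = 249 cm³ / 2.4053 mm² = 249000 / 2.4053 = 103521.39 mm = 103.52 m.

103.52 m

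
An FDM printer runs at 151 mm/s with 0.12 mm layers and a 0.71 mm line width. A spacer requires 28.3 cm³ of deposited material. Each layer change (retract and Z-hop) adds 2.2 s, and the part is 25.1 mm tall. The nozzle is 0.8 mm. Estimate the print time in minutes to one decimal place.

Line area: 0.12 × 0.71 → 0.0852 mm².
Toolpath length = 28.3 cm³ / 0.0852 mm² = 28300 / 0.0852 = 332159.6 mm.
Print-move time = 332159.6 / 151 = 2199.7 s.
Layers = ⌈25.1/0.12⌉ = 210.
Z-hop total = 210 × 2.2, so 462 s.
Total = 2199.7 + 462 = 2661.7 s = 44.4 minutes.

44.4 minutes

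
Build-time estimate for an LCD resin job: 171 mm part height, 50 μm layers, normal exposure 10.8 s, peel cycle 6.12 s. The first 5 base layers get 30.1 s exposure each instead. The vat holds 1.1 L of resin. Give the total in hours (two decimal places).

16.10 hours

Layer count = ceil(171 / 0.05) = 3420.
Bottom layers = 5 × (30.1 + 6.12) = 181.1 s.
Remaining layers = 3415 × (10.8 + 6.12) = 57781.8 s.
Sum: 181.1 + 57781.8 = 57962.9 s → 16.10 hours.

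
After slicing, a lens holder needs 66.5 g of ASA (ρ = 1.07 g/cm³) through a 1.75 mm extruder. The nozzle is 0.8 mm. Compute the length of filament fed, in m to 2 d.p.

25.84 m

Volume = 66.5 g / 1.07 g·cm⁻³ = 62.1495 cm³ = 62149.5 mm³.
Cross-section of 1.75 mm filament: π·(1.75/2)² = 2.4053 mm².
L = V/A = 62149.5/2.4053 = 25838.56 mm → 25.84 m.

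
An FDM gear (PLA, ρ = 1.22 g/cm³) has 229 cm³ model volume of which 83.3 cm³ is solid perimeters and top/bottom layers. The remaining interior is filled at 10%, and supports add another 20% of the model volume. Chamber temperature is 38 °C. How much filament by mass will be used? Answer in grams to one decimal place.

Interior volume: 229 − 83.3 → 145.7 cm³.
Infill volume = 0.10 × 145.7, so 14.57 cm³.
Support = 0.20 × 229 = 45.8 cm³.
Deposited volume: 83.3 + 14.57 + 45.8 → 143.67 cm³.
Mass = 143.67 × 1.22 = 175.2774 g.

175.3 g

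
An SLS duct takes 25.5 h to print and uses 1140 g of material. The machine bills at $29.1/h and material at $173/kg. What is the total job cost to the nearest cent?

Machine cost = 29.1 × 25.5, so $742.05.
Feedstock cost = 173 × 1140/1000, so $197.22.
Job cost: 742.05 + 197.22 = $939.27.

$939.27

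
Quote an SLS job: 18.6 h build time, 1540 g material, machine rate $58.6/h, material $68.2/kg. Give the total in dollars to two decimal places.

$1194.99

Machine-time cost = 58.6 × 18.6 = $1089.96.
Feedstock cost = 68.2 × 1540/1000 = $105.028.
Total = 1089.96 + 105.028 = 1194.988 ≈ $1194.99.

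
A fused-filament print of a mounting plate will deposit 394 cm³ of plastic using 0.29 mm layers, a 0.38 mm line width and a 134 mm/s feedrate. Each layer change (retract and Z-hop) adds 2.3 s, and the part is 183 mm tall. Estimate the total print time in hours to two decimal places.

Line area = 0.29 × 0.38 = 0.1102 mm².
Path length: 394000 mm³ / 0.1102 mm² → 3575317.6 mm.
Print-move time = 3575317.6 / 134 = 26681.5 s.
Number of layers: 183 / 0.29 → 632 (rounded up).
Non-print overhead = 632 × 2.3 = 1453.6 s.
Total = 26681.5 + 1453.6 = 28135.1 s = 7.82 hours.

7.82 hours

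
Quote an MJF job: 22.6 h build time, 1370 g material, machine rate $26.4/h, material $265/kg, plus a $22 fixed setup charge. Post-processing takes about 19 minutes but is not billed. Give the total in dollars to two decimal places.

Machine-time cost: 26.4 × 22.6 → $596.64.
Material cost = 265 × 1370/1000, so $363.05.
Total = 596.64 + 363.05 + 22 = $981.69.

$981.69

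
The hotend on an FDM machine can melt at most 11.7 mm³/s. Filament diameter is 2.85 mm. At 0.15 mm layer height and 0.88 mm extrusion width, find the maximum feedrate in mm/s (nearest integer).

89 mm/s

A = 0.15 × 0.88 = 0.132 mm².
v_max = Q/A = 11.7/0.132 = 88.64 mm/s → 89 mm/s.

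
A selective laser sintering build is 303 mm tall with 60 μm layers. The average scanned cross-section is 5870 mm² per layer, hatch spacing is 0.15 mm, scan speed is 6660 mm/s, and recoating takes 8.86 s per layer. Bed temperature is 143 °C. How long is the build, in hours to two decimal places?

Layer count = ceil(303 / 0.06) = 5050.
Scan path per layer = 5870 / 0.15 = 39133.3 mm.
Scan time per layer = 39133.3 / 6660, so 5.8759 s.
Layer cycle = 5.8759 + 8.86 = 14.7359 s.
Total: 5050 × 14.7359 s = 74416.295 s → 20.67 hours.

20.67 hours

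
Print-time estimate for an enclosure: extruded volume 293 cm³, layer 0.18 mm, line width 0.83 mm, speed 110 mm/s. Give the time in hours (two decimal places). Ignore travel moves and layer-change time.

4.95 hours

Extrusion cross-section = 0.18 × 0.83 = 0.1494 mm².
Total extruded path = 293000/0.1494 = 1961178 mm.
Time extruding: 1961178 / 110 → 17828.9 s.
In the requested units: 17828.9 s = 4.95 hours.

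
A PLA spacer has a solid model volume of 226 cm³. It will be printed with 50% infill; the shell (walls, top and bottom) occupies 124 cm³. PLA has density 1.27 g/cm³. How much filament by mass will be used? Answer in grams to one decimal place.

222.3 g

Interior volume = 226 − 124, so 102 cm³.
Infill volume: 0.50 × 102 → 51 cm³.
Total extruded = 124 + 51 = 175 cm³.
Mass: 175 × 1.27 → 222.25 g.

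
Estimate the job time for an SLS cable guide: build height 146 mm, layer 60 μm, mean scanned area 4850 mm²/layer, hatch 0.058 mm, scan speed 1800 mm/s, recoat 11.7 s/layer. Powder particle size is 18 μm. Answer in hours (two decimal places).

Layer count = ceil(146 / 0.06) = 2434.
Hatch length per layer = 4850 / 0.058, so 83620.7 mm.
Laser time per layer: 83620.7 / 1800 → 46.4559 s.
Layer cycle: 46.4559 + 11.7 → 58.1559 s.
Total: 2434 × 58.1559 s = 141551.4606 s → 39.32 hours.

39.32 hours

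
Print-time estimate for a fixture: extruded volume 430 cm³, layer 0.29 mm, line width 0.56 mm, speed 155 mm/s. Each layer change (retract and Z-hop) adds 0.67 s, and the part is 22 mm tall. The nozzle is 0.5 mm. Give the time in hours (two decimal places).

Bead cross-section = 0.29 × 0.56 = 0.1624 mm².
Total extruded path = 430000/0.1624 = 2647783.3 mm.
Extrusion time = 2647783.3 / 155, so 17082.5 s.
Layers = ⌈22/0.29⌉ = 76.
Non-print overhead = 76 × 0.67, so 50.92 s.
Altogether 17082.5 + 50.92 = 17133.42 s, i.e. 4.76 hours.

4.76 hours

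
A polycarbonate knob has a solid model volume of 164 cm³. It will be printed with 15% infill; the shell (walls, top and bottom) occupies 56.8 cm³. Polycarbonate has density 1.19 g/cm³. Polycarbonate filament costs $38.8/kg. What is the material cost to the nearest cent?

Infill region = 164 − 56.8 = 107.2 cm³.
Deposited infill = 0.15 × 107.2, so 16.08 cm³.
Total extruded = 56.8 + 16.08 = 72.88 cm³.
Mass = 72.88 × 1.19 = 86.7272 g.
At $38.8/kg: 86.7272/1000 × 38.8 = $3.37.

$3.37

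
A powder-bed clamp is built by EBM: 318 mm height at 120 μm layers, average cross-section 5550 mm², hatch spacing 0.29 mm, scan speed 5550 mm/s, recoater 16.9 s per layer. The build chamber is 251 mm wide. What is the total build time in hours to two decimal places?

14.98 hours

Number of layers: 318 / 0.12 → 2650 (rounded up).
Hatch length per layer = 5550 / 0.29 = 19137.9 mm.
Beam time per layer: 19137.9 / 5550 → 3.4483 s.
Per-layer time = 3.4483 + 16.9, so 20.3483 s.
Build time = 2650 × 20.3483 = 53922.995 s = 14.98 hours.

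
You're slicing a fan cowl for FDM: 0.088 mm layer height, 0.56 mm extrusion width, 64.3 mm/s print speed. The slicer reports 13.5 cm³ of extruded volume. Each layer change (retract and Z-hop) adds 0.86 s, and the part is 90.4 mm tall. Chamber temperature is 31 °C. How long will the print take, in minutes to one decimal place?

Bead cross-section = 0.088 × 0.56 = 0.04928 mm².
Total extruded path = 13500/0.04928 = 273944.8 mm.
Time extruding = 273944.8 / 64.3, so 4260.4 s.
Number of layers: 90.4 / 0.088 → 1028 (rounded up).
Z-hop total: 1028 × 0.86 → 884.08 s.
Total = 4260.4 + 884.08 = 5144.48 s = 85.7 minutes.

85.7 minutes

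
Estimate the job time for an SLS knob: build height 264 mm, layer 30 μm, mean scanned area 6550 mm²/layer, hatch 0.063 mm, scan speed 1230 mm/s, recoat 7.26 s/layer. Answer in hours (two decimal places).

224.37 hours

Number of layers: 264 / 0.03 → 8800 (rounded up).
Hatch length per layer = 6550 / 0.063 = 103968.3 mm.
Per-layer scan time = 103968.3 / 1230, so 84.5271 s.
Layer cycle = 84.5271 + 7.26 = 91.7871 s.
Total: 8800 × 91.7871 s = 807726.48 s → 224.37 hours.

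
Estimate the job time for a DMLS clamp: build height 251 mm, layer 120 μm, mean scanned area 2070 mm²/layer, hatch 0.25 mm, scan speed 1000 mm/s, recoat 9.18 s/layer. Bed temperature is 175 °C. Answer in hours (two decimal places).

10.15 hours

Number of layers: 251 / 0.12 → 2092 (rounded up).
Per-layer scan distance = 2070 / 0.25 = 8280 mm.
Per-layer scan time = 8280 / 1000, so 8.28 s.
Per-layer time = 8.28 + 9.18, so 17.46 s.
Build time = 2092 × 17.46 = 36526.32 s = 10.15 hours.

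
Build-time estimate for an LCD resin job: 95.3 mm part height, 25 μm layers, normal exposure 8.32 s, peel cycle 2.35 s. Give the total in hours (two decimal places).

11.30 hours

Number of layers: 95.3 / 0.025 → 3812 (rounded up).
Each layer takes: 8.32 + 2.35 → 10.67 s.
Build time: 3812 × 10.67 s = 40674.04 s, i.e. 11.30 hours.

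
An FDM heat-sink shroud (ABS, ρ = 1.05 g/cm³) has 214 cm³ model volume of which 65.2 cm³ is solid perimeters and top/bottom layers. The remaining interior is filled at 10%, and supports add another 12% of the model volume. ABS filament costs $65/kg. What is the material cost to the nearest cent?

Volume inside the shell = 214 − 65.2, so 148.8 cm³.
Infill volume = 0.10 × 148.8 = 14.88 cm³.
Support = 0.12 × 214, so 25.68 cm³.
Total extruded = 65.2 + 14.88 + 25.68 = 105.76 cm³.
Mass = 105.76 × 1.05, so 111.048 g.
Cost = 111.048 g / 1000 × $65/kg = $7.22.

$7.22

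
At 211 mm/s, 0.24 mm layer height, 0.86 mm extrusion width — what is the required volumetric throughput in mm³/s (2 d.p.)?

43.55

A: 0.24 × 0.86 → 0.2064 mm².
Q = v·A = 211 × 0.2064 = 43.55 mm³/s.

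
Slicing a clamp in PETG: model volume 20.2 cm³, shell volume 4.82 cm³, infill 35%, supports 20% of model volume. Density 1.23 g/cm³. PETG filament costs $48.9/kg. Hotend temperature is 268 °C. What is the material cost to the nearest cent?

Infill region = 20.2 − 4.82, so 15.38 cm³.
Deposited infill: 0.35 × 15.38 → 5.383 cm³.
Support = 0.20 × 20.2, so 4.04 cm³.
Total printed volume = 4.82 + 5.383 + 4.04, so 14.243 cm³.
Mass = 14.243 × 1.23 = 17.51889 g.
At $48.9/kg: 17.51889/1000 × 48.9 = $0.86.

$0.86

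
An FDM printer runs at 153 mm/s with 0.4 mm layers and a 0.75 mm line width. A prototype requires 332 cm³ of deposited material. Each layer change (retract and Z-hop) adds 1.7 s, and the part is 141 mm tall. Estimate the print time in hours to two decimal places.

2.18 hours

Extrusion cross-section = 0.4 × 0.75, so 0.3 mm².
Path length: 332000 mm³ / 0.3 mm² → 1106666.7 mm.
Extrusion time: 1106666.7 / 153 → 7233.1 s.
Layer count = ceil(141 / 0.4) = 353.
Non-print overhead = 353 × 1.7, so 600.1 s.
Total = 7233.1 + 600.1 = 7833.2 s = 2.18 hours.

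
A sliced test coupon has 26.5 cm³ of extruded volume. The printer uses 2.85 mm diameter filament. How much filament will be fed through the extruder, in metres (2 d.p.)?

4.15 m

Filament cross-section = π × (2.85/2)² = 6.3794 mm².
L = 26500 mm³ / 6.3794 mm² = 4154 mm, i.e. 4.15 m.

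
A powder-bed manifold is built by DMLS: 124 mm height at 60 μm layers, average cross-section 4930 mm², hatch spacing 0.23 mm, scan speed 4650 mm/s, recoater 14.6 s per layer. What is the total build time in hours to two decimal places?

Layers = ⌈124/0.06⌉ = 2067.
Hatch length per layer: 4930 / 0.23 → 21434.8 mm.
Scan time per layer = 21434.8 / 4650, so 4.6096 s.
Time per layer = 4.6096 + 14.6, so 19.2096 s.
Total: 2067 × 19.2096 s = 39706.2432 s → 11.03 hours.

11.03 hours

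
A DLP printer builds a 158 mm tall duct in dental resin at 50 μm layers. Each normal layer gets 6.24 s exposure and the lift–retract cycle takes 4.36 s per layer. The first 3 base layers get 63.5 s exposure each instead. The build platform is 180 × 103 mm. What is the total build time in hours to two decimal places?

9.35 hours

Number of layers: 158 / 0.05 → 3160 (rounded up).
Burn-in layers = 3 × (63.5 + 4.36) = 203.58 s.
Remaining layers = 3157 × (6.24 + 4.36) = 33464.2 s.
Sum: 203.58 + 33464.2 = 33667.78 s → 9.35 hours.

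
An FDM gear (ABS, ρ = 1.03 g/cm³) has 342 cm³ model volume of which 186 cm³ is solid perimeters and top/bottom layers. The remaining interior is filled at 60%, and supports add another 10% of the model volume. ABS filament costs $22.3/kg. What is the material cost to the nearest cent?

Interior volume = 342 − 186 = 156 cm³.
Deposited infill: 0.60 × 156 → 93.6 cm³.
Support = 0.10 × 342 = 34.2 cm³.
Total printed volume = 186 + 93.6 + 34.2, so 313.8 cm³.
Mass = 313.8 × 1.03, so 323.214 g.
At $22.3/kg: 323.214/1000 × 22.3 = $7.21.

$7.21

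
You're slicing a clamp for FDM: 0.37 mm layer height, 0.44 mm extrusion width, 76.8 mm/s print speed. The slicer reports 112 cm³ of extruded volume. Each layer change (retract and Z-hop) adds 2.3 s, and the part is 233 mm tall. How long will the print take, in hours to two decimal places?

2.89 hours

Extrusion cross-section: 0.37 × 0.44 → 0.1628 mm².
Toolpath length = 112 cm³ / 0.1628 mm² = 112000 / 0.1628 = 687960.7 mm.
Extrusion time: 687960.7 / 76.8 → 8957.8 s.
Layer count = ceil(233 / 0.37) = 630.
Z-hop total = 630 × 2.3, so 1449 s.
Total = 8957.8 + 1449 = 10406.8 s = 2.89 hours.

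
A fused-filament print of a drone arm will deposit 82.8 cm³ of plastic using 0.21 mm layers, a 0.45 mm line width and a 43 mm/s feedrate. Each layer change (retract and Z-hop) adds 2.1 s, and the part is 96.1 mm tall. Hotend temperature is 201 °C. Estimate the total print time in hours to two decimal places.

Line area = 0.21 × 0.45 = 0.0945 mm².
Total extruded path = 82800/0.0945 = 876190.5 mm.
Print-move time: 876190.5 / 43 → 20376.5 s.
Layers = ⌈96.1/0.21⌉ = 458.
Layer-change overhead = 458 × 2.1 = 961.8 s.
Altogether 20376.5 + 961.8 = 21338.3 s, i.e. 5.93 hours.

5.93 hours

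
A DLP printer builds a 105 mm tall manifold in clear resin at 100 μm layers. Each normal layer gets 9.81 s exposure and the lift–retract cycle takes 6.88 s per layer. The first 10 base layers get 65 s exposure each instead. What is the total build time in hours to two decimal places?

Layer count = ceil(105 / 0.1) = 1050.
Bottom layers: 10 × (65 + 6.88) → 718.8 s.
Normal layers = 1040 × (9.81 + 6.88) = 17357.6 s.
Total = 718.8 + 17357.6 = 18076.4 s = 5.02 hours.

5.02 hours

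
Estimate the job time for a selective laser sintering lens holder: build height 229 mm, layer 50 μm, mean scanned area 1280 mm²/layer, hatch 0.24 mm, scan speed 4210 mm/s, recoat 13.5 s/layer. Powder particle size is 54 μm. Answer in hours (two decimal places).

Layer count = ceil(229 / 0.05) = 4580.
Hatch length per layer = 1280 / 0.24, so 5333.3 mm.
Scan time per layer = 5333.3 / 4210, so 1.2668 s.
Layer cycle = 1.2668 + 13.5 = 14.7668 s.
Total: 4580 × 14.7668 s = 67631.944 s → 18.79 hours.

18.79 hours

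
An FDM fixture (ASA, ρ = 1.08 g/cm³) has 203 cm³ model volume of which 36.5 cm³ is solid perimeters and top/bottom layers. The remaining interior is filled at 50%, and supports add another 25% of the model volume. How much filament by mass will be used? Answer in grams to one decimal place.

Volume inside the shell = 203 − 36.5, so 166.5 cm³.
Infill deposited = 0.50 × 166.5, so 83.25 cm³.
Support: 0.25 × 203 → 50.75 cm³.
Total printed volume: 36.5 + 83.25 + 50.75 → 170.5 cm³.
Mass = 170.5 × 1.08 = 184.14 g.

184.1 g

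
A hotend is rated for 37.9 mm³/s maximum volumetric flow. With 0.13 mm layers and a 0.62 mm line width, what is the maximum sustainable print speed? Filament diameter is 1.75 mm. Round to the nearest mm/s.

470 mm/s

A = 0.13 × 0.62 = 0.0806 mm².
Max speed = 37.9 / 0.0806 = 470.22 ≈ 470 mm/s.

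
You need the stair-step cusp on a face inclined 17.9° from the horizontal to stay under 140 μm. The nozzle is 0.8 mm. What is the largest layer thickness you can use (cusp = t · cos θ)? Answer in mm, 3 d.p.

0.147 mm

t = h_c / cos θ = 0.14 / 0.9516 = 0.147 mm.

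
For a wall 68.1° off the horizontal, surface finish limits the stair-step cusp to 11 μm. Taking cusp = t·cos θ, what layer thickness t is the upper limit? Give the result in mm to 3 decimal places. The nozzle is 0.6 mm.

Layer height = cusp / cos(68.1°) = 0.011 / 0.3730 = 0.029 mm.

0.029 mm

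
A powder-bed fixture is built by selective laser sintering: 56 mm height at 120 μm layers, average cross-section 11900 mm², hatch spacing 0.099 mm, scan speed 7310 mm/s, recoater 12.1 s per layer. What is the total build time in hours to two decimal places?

Number of layers: 56 / 0.12 → 467 (rounded up).
Hatch length per layer = 11900 / 0.099 = 120202 mm.
Laser time per layer = 120202 / 7310, so 16.4435 s.
Per-layer time = 16.4435 + 12.1 = 28.5435 s.
Build time = 467 × 28.5435 = 13329.8145 s = 3.70 hours.

3.70 hours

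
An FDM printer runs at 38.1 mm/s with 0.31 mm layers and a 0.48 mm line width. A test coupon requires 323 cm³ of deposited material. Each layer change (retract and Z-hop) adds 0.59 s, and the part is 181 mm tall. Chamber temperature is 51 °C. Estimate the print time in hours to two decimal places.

Extrusion cross-section = 0.31 × 0.48 = 0.1488 mm².
Toolpath length = 323 cm³ / 0.1488 mm² = 323000 / 0.1488 = 2170698.9 mm.
Extrusion time: 2170698.9 / 38.1 → 56973.7 s.
Layer count = ceil(181 / 0.31) = 584.
Non-print overhead = 584 × 0.59 = 344.56 s.
Total = 56973.7 + 344.56 = 57318.26 s = 15.92 hours.

15.92 hours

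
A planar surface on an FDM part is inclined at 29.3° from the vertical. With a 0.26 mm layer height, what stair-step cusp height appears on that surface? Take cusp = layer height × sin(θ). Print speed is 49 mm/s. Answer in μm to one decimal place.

127.2 μm

Cusp = layer height × sin(29.3°) = 0.26 × 0.4894 = 0.127244 mm = 127.2 μm.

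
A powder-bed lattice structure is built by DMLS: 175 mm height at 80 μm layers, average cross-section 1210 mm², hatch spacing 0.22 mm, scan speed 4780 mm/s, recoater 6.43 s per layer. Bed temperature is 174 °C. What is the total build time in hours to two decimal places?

4.61 hours

Layers = ⌈175/0.08⌉ = 2188.
Hatch length per layer = 1210 / 0.22 = 5500 mm.
Scan time per layer: 5500 / 4780 → 1.1506 s.
Layer cycle = 1.1506 + 6.43, so 7.5806 s.
Build time = 2188 × 7.5806 = 16586.3528 s = 4.61 hours.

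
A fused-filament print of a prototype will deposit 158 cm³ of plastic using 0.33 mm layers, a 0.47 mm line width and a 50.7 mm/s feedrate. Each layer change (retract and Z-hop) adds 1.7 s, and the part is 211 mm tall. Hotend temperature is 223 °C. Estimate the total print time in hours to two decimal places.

5.88 hours

Bead cross-section: 0.33 × 0.47 → 0.1551 mm².
Path length: 158000 mm³ / 0.1551 mm² → 1018697.6 mm.
Print-move time = 1018697.6 / 50.7, so 20092.7 s.
Layer count = ceil(211 / 0.33) = 640.
Non-print overhead: 640 × 1.7 → 1088 s.
Altogether 20092.7 + 1088 = 21180.7 s, i.e. 5.88 hours.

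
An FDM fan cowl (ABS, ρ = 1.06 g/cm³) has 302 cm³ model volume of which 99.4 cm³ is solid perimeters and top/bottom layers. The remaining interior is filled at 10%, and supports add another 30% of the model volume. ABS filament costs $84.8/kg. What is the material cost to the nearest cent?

$18.90

Interior volume = 302 − 99.4 = 202.6 cm³.
Infill volume: 0.10 × 202.6 → 20.26 cm³.
Support = 0.30 × 302, so 90.6 cm³.
Deposited volume = 99.4 + 20.26 + 90.6, so 210.26 cm³.
Mass: 210.26 × 1.06 → 222.8756 g.
At $84.8/kg: 222.8756/1000 × 84.8 = $18.90.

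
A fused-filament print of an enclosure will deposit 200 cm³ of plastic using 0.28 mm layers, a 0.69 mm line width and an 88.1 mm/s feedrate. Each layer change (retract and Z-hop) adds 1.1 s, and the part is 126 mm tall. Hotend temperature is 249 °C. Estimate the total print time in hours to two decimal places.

3.40 hours

Line area: 0.28 × 0.69 → 0.1932 mm².
Path length: 200000 mm³ / 0.1932 mm² → 1035196.7 mm.
Print-move time: 1035196.7 / 88.1 → 11750.2 s.
Layer count = ceil(126 / 0.28) = 450.
Z-hop total: 450 × 1.1 → 495 s.
Altogether 11750.2 + 495 = 12245.2 s, i.e. 3.40 hours.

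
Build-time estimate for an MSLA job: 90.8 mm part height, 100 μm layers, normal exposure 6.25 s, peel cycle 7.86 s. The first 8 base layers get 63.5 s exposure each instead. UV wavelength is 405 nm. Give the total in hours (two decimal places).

Layer count = ceil(90.8 / 0.1) = 908.
Base layers: 8 × (63.5 + 7.86) → 570.88 s.
Normal layers = 900 × (6.25 + 7.86), so 12699 s.
Total = 570.88 + 12699 = 13269.88 s = 3.69 hours.

3.69 hours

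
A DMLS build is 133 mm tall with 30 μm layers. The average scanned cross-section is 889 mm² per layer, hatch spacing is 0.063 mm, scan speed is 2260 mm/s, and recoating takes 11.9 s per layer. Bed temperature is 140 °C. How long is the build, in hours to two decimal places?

Layers = ⌈133/0.03⌉ = 4434.
Per-layer scan distance = 889 / 0.063, so 14111.1 mm.
Per-layer scan time = 14111.1 / 2260, so 6.2438 s.
Layer cycle = 6.2438 + 11.9, so 18.1438 s.
Build time = 4434 × 18.1438 = 80449.6092 s = 22.35 hours.

22.35 hours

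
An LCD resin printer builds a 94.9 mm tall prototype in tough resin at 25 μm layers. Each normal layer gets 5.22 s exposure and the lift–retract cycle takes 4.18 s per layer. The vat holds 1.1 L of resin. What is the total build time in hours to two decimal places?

Layers = ⌈94.9/0.025⌉ = 3796.
Per-layer time = 5.22 + 4.18 = 9.4 s.
Build time: 3796 × 9.4 s = 35682.4 s, i.e. 9.91 hours.

9.91 hours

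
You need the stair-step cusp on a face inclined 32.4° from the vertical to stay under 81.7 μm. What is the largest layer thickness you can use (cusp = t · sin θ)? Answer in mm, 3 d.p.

sin(32.4°) = 0.5358; t_max = 0.0817/0.5358 = 0.152 mm.

0.152 mm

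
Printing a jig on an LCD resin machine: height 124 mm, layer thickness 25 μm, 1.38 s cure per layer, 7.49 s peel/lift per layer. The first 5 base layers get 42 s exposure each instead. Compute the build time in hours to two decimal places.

12.28 hours

Layers = ⌈124/0.025⌉ = 4960.
Burn-in layers: 5 × (42 + 7.49) → 247.45 s.
Normal layers = 4955 × (1.38 + 7.49) = 43950.85 s.
Total = 247.45 + 43950.85 = 44198.3 s = 12.28 hours.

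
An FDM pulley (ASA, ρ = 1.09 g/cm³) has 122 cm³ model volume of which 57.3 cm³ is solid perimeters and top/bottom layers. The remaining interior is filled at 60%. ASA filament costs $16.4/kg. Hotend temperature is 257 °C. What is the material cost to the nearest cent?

Interior volume: 122 − 57.3 → 64.7 cm³.
Infill deposited = 0.60 × 64.7, so 38.82 cm³.
Total extruded = 57.3 + 38.82, so 96.12 cm³.
Mass = 96.12 × 1.09 = 104.7708 g.
Cost = 104.7708 g / 1000 × $16.4/kg = $1.72.

$1.72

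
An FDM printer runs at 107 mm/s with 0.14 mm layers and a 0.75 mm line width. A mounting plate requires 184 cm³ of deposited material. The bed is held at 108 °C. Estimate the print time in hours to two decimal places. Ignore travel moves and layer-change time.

Bead cross-section = 0.14 × 0.75, so 0.105 mm².
Path length: 184000 mm³ / 0.105 mm² → 1752381 mm.
Print-move time = 1752381 / 107 = 16377.4 s.
16377.4 s = 4.55 hours.

4.55 hours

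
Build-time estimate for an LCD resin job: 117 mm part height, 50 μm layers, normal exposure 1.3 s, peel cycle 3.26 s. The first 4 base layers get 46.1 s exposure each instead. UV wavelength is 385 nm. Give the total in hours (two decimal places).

Layer count = ceil(117 / 0.05) = 2340.
Burn-in layers = 4 × (46.1 + 3.26), so 197.44 s.
Normal layers = 2336 × (1.3 + 3.26), so 10652.16 s.
Sum: 197.44 + 10652.16 = 10849.6 s → 3.01 hours.

3.01 hours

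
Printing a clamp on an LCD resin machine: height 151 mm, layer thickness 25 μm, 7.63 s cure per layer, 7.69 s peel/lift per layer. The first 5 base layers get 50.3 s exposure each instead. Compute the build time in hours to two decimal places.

25.76 hours

Number of layers: 151 / 0.025 → 6040 (rounded up).
Bottom layers = 5 × (50.3 + 7.69) = 289.95 s.
Regular layers: 6035 × (7.63 + 7.69) → 92456.2 s.
Total = 289.95 + 92456.2 = 92746.15 s = 25.76 hours.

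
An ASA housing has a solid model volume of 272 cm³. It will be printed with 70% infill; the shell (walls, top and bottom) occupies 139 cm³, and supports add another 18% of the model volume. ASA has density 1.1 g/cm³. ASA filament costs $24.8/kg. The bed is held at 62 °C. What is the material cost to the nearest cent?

Infill region = 272 − 139, so 133 cm³.
Infill volume = 0.70 × 133, so 93.1 cm³.
Support = 0.18 × 272, so 48.96 cm³.
Deposited volume = 139 + 93.1 + 48.96 = 281.06 cm³.
Mass: 281.06 × 1.1 → 309.166 g.
At $24.8/kg: 309.166/1000 × 24.8 = $7.67.

$7.67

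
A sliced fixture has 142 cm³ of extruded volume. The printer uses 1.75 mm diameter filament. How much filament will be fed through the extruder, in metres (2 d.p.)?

Filament cross-section = π × (1.75/2)² = 2.4053 mm².
Length = 142 cm³ / 2.4053 mm² = 142000 / 2.4053 = 59036.29 mm = 59.04 m.

59.04 m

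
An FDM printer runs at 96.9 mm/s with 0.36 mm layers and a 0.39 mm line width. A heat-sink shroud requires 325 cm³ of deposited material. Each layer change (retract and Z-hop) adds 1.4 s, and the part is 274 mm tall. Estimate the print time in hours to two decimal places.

6.93 hours

Extrusion cross-section = 0.36 × 0.39 = 0.1404 mm².
Path length: 325000 mm³ / 0.1404 mm² → 2314814.8 mm.
Time extruding = 2314814.8 / 96.9, so 23888.7 s.
Layer count = ceil(274 / 0.36) = 762.
Z-hop total: 762 × 1.4 → 1066.8 s.
Total = 23888.7 + 1066.8 = 24955.5 s = 6.93 hours.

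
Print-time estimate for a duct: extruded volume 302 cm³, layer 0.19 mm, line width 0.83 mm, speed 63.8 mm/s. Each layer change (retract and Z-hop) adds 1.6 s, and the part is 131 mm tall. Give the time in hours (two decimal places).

8.64 hours

Line area: 0.19 × 0.83 → 0.1577 mm².
Toolpath length = 302 cm³ / 0.1577 mm² = 302000 / 0.1577 = 1915028.5 mm.
Print-move time: 1915028.5 / 63.8 → 30016.1 s.
Layers = ⌈131/0.19⌉ = 690.
Z-hop total = 690 × 1.6 = 1104 s.
Total = 30016.1 + 1104 = 31120.1 s = 8.64 hours.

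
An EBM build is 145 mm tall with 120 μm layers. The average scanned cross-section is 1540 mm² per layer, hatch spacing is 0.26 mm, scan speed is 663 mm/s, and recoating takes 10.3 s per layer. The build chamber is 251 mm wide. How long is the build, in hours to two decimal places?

6.46 hours

Layers = ⌈145/0.12⌉ = 1209.
Hatch length per layer: 1540 / 0.26 → 5923.1 mm.
Scan time per layer: 5923.1 / 663 → 8.9338 s.
Per-layer time = 8.9338 + 10.3 = 19.2338 s.
Build time = 1209 × 19.2338 = 23253.6642 s = 6.46 hours.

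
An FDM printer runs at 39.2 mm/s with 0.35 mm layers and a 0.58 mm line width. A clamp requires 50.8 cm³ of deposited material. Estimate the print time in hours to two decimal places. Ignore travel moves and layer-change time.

1.77 hours

Extrusion cross-section = 0.35 × 0.58, so 0.203 mm².
Path length: 50800 mm³ / 0.203 mm² → 250246.3 mm.
Time extruding = 250246.3 / 39.2, so 6383.8 s.
That's 6383.8 s → 1.77 hours.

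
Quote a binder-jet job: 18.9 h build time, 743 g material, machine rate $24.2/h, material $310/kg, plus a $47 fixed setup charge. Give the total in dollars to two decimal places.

Time charge = 24.2 × 18.9, so $457.38.
Material cost: 310 × 743/1000 → $230.33.
Total = 457.38 + 230.33 + 47 = $734.71.

$734.71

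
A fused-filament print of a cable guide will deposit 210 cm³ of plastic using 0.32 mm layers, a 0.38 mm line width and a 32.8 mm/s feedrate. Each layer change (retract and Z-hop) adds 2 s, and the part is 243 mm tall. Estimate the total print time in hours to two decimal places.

15.05 hours

Extrusion cross-section = 0.32 × 0.38 = 0.1216 mm².
Path length: 210000 mm³ / 0.1216 mm² → 1726973.7 mm.
Time extruding = 1726973.7 / 32.8 = 52651.6 s.
Number of layers: 243 / 0.32 → 760 (rounded up).
Non-print overhead = 760 × 2, so 1520 s.
Altogether 52651.6 + 1520 = 54171.6 s, i.e. 15.05 hours.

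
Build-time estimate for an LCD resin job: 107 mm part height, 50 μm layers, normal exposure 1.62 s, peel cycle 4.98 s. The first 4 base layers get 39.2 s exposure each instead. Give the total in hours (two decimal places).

Layer count = ceil(107 / 0.05) = 2140.
Base layers: 4 × (39.2 + 4.98) → 176.72 s.
Regular layers: 2136 × (1.62 + 4.98) → 14097.6 s.
Sum: 176.72 + 14097.6 = 14274.32 s → 3.97 hours.

3.97 hours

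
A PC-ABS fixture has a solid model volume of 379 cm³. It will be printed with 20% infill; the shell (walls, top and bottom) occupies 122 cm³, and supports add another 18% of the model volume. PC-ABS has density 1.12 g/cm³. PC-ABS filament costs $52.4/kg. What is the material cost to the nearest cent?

$14.18

Interior volume = 379 − 122, so 257 cm³.
Infill volume = 0.20 × 257 = 51.4 cm³.
Support = 0.18 × 379, so 68.22 cm³.
Total extruded = 122 + 51.4 + 68.22, so 241.62 cm³.
Mass = 241.62 × 1.12, so 270.6144 g.
At $52.4/kg: 270.6144/1000 × 52.4 = $14.18.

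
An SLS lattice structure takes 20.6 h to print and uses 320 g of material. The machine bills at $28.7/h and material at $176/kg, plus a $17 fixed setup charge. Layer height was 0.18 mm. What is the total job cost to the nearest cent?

$664.54

Machine cost = 28.7 × 20.6, so $591.22.
Feedstock cost: 176 × 320/1000 → $56.32.
Total = 591.22 + 56.32 + 17 = $664.54.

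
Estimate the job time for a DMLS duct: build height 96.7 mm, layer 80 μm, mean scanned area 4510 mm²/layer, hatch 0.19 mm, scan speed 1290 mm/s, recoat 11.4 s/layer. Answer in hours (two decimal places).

10.01 hours

Layers = ⌈96.7/0.08⌉ = 1209.
Hatch length per layer = 4510 / 0.19, so 23736.8 mm.
Per-layer scan time = 23736.8 / 1290 = 18.4006 s.
Layer cycle = 18.4006 + 11.4 = 29.8006 s.
Total: 1209 × 29.8006 s = 36028.9254 s → 10.01 hours.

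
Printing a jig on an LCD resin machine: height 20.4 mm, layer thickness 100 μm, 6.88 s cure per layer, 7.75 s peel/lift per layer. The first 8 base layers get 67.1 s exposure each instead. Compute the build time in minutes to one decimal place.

57.8 minutes

Layer count = ceil(20.4 / 0.1) = 204.
Base layers: 8 × (67.1 + 7.75) → 598.8 s.
Normal layers = 196 × (6.88 + 7.75), so 2867.48 s.
Sum: 598.8 + 2867.48 = 3466.28 s → 57.8 minutes.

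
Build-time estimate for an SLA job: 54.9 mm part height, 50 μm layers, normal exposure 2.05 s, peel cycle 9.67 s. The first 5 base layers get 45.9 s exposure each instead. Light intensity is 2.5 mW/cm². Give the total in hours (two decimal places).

3.64 hours

Layer count = ceil(54.9 / 0.05) = 1098.
Burn-in layers = 5 × (45.9 + 9.67), so 277.85 s.
Remaining layers = 1093 × (2.05 + 9.67) = 12809.96 s.
Sum: 277.85 + 12809.96 = 13087.81 s → 3.64 hours.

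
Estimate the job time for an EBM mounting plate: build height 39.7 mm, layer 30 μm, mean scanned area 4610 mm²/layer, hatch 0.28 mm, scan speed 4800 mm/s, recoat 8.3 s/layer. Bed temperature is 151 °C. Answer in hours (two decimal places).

4.31 hours

Layer count = ceil(39.7 / 0.03) = 1324.
Per-layer scan distance: 4610 / 0.28 → 16464.3 mm.
Beam time per layer: 16464.3 / 4800 → 3.4301 s.
Layer cycle = 3.4301 + 8.3 = 11.7301 s.
1324 layers × 11.7301 s/layer = 15530.6524 s, i.e. 4.31 hours.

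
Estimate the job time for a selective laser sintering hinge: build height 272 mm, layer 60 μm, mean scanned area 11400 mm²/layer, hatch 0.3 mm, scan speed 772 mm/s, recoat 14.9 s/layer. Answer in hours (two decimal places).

80.76 hours

Layers = ⌈272/0.06⌉ = 4534.
Scan path per layer = 11400 / 0.3, so 38000 mm.
Scan time per layer: 38000 / 772 → 49.2228 s.
Layer cycle = 49.2228 + 14.9, so 64.1228 s.
4534 layers × 64.1228 s/layer = 290732.7752 s, i.e. 80.76 hours.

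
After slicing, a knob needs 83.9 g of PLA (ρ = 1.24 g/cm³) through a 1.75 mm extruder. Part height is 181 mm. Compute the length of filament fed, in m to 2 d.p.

Extruded volume: 83.9/1.24 = 67.6613 cm³ (67661.3 mm³).
Filament cross-section = π × (1.75/2)² = 2.4053 mm².
L = V/A = 67661.3/2.4053 = 28130.09 mm → 28.13 m.

28.13 m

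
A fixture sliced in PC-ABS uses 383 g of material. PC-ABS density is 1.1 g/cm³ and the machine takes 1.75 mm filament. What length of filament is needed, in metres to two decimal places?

144.76 m

Volume = 383 g / 1.1 g·cm⁻³ = 348.1818 cm³ = 348181.8 mm³.
Cross-section of 1.75 mm filament: π·(1.75/2)² = 2.4053 mm².
L = V/A = 348181.8/2.4053 = 144756.08 mm → 144.76 m.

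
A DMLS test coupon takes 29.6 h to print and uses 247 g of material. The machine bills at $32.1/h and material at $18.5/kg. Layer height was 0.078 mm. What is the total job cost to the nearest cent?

Time charge: 32.1 × 29.6 → $950.16.
Material cost: 18.5 × 247/1000 → $4.5695.
Total = 950.16 + 4.5695 = 954.7295 ≈ $954.73.

$954.73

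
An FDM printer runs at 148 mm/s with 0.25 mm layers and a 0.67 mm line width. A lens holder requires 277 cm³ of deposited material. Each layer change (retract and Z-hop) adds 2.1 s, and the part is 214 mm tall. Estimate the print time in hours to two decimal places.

Bead cross-section = 0.25 × 0.67 = 0.1675 mm².
Toolpath length = 277 cm³ / 0.1675 mm² = 277000 / 0.1675 = 1653731.3 mm.
Extrusion time = 1653731.3 / 148 = 11173.9 s.
Number of layers: 214 / 0.25 → 856 (rounded up).
Z-hop total = 856 × 2.1 = 1797.6 s.
Total = 11173.9 + 1797.6 = 12971.5 s = 3.60 hours.

3.60 hours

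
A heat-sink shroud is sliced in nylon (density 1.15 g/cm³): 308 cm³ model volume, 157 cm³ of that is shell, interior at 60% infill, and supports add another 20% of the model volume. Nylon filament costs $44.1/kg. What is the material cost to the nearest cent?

$15.68

Volume inside the shell = 308 − 157 = 151 cm³.
Deposited infill = 0.60 × 151 = 90.6 cm³.
Support = 0.20 × 308, so 61.6 cm³.
Total extruded: 157 + 90.6 + 61.6 → 309.2 cm³.
Mass = 309.2 × 1.15 = 355.58 g.
Cost = 355.58 g / 1000 × $44.1/kg = $15.68.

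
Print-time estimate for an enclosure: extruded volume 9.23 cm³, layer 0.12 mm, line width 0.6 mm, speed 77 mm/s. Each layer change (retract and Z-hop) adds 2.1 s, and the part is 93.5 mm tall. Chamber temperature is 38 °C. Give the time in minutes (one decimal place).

Extrusion cross-section = 0.12 × 0.6, so 0.072 mm².
Total extruded path = 9230/0.072 = 128194.4 mm.
Print-move time = 128194.4 / 77, so 1664.9 s.
Layers = ⌈93.5/0.12⌉ = 780.
Z-hop total = 780 × 2.1, so 1638 s.
Total = 1664.9 + 1638 = 3302.9 s = 55.0 minutes.

55.0 minutes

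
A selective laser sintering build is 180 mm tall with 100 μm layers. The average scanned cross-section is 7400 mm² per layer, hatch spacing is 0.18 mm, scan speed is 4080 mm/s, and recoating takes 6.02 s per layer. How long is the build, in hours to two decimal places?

Layers = ⌈180/0.1⌉ = 1800.
Per-layer scan distance = 7400 / 0.18, so 41111.1 mm.
Per-layer scan time: 41111.1 / 4080 → 10.0763 s.
Time per layer: 10.0763 + 6.02 → 16.0963 s.
Total: 1800 × 16.0963 s = 28973.34 s → 8.05 hours.

8.05 hours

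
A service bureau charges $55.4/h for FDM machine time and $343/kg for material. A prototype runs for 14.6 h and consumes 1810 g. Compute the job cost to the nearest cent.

$1429.67

Time charge = 55.4 × 14.6, so $808.84.
Feedstock cost = 343 × 1810/1000 = $620.83.
Job cost: 808.84 + 620.83 = $1429.67.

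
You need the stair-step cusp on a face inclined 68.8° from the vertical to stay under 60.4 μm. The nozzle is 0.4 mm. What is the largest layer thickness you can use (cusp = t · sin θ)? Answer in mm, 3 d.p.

0.065 mm

sin(68.8°) = 0.9323; t_max = 0.0604/0.9323 = 0.065 mm.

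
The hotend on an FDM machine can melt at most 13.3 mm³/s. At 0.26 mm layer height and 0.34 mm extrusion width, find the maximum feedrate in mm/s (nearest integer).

150 mm/s

A = 0.26 × 0.34, so 0.0884 mm².
v_max = Q/A = 13.3/0.0884 = 150.45 mm/s → 150 mm/s.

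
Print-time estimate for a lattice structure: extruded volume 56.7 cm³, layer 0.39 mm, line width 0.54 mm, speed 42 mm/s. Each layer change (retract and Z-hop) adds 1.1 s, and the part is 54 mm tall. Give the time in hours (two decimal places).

Line area = 0.39 × 0.54 = 0.2106 mm².
Path length: 56700 mm³ / 0.2106 mm² → 269230.8 mm.
Extrusion time = 269230.8 / 42 = 6410.3 s.
Layers = ⌈54/0.39⌉ = 139.
Non-print overhead = 139 × 1.1, so 152.9 s.
Total = 6410.3 + 152.9 = 6563.2 s = 1.82 hours.

1.82 hours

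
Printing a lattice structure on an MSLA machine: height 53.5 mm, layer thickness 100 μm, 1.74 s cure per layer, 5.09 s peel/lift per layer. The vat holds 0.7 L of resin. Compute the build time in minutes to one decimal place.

60.9 minutes

Layers = ⌈53.5/0.1⌉ = 535.
Cycle time: 1.74 + 5.09 → 6.83 s.
Total = 535 × 6.83 = 3654.05 s = 60.9 minutes.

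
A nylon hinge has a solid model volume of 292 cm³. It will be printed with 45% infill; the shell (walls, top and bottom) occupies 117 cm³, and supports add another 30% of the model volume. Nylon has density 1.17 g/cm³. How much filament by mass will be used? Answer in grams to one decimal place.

331.5 g

Interior volume = 292 − 117, so 175 cm³.
Deposited infill: 0.45 × 175 → 78.75 cm³.
Support = 0.30 × 292 = 87.6 cm³.
Deposited volume: 117 + 78.75 + 87.6 → 283.35 cm³.
Mass: 283.35 × 1.17 → 331.5195 g.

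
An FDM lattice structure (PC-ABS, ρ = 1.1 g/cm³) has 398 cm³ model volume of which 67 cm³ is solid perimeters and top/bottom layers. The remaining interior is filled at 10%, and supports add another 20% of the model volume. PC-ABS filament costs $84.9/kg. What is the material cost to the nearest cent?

$16.78

Infill region = 398 − 67 = 331 cm³.
Infill deposited: 0.10 × 331 → 33.1 cm³.
Support = 0.20 × 398, so 79.6 cm³.
Total printed volume = 67 + 33.1 + 79.6 = 179.7 cm³.
Mass = 179.7 × 1.1 = 197.67 g.
At $84.9/kg: 197.67/1000 × 84.9 = $16.78.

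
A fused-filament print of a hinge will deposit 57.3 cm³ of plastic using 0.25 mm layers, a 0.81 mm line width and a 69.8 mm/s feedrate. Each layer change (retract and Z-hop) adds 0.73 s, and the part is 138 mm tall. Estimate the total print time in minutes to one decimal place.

74.3 minutes

Extrusion cross-section: 0.25 × 0.81 → 0.2025 mm².
Toolpath length = 57.3 cm³ / 0.2025 mm² = 57300 / 0.2025 = 282963 mm.
Extrusion time: 282963 / 69.8 → 4053.9 s.
Number of layers: 138 / 0.25 → 552 (rounded up).
Layer-change overhead: 552 × 0.73 → 402.96 s.
Altogether 4053.9 + 402.96 = 4456.86 s, i.e. 74.3 minutes.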